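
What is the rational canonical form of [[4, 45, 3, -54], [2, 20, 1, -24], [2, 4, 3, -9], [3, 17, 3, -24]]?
The invariant factors of A (the non-unit diagonal entries of the Smith normal form of xI - A over ℚ[x]) are (x - 3)(x^3 + x - 5), each dividing the next. The characteristic polynomial is their product, (x - 3)(x^3 + x - 5).

The rational canonical form is the block-diagonal matrix of companion matrices C(f_i):
R = [[0, 0, 0, -15], [1, 0, 0, 8], [0, 1, 0, -1], [0, 0, 1, 3]].

Note the characteristic polynomial does not split into linear factors over ℚ, so A has no Jordan form over ℚ; the rational canonical form exists over any field.

R = [[0, 0, 0, -15], [1, 0, 0, 8], [0, 1, 0, -1], [0, 0, 1, 3]]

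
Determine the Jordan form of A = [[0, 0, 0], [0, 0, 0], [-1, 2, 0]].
J = [[0, 1, 0], [0, 0, 0], [0, 0, 0]]

The characteristic polynomial is det(xI - A) = x^3, so the eigenvalues are 0 (algebraic multiplicity 3).

For λ = 0: rank(A) = 1, rank(A^2) = 0. The eigenspace has dimension 3 - 1 = 2, so there are 2 Jordan blocks; the rank sequence gives block sizes [2, 1].

Assembling the blocks gives the Jordan form J above.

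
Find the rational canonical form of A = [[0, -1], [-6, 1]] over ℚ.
The invariant factors of A (the non-unit diagonal entries of the Smith normal form of xI - A over ℚ[x]) are (x - 3)(x + 2), each dividing the next. The characteristic polynomial is their product, (x - 3)(x + 2).

The rational canonical form is the block-diagonal matrix of companion matrices C(f_i):
R = [[0, 6], [1, 1]].

R = [[0, 6], [1, 1]]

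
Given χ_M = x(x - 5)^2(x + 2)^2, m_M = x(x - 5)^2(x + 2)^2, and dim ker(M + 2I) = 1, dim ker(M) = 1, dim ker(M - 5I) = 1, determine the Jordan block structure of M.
λ = -2: algebraic multiplicity 2 (exponent in χ_M), largest block size 2 (exponent in m_M), 1 block (geometric multiplicity). This forces block sizes [2].
λ = 0: algebraic multiplicity 1 (exponent in χ_M), largest block size 1 (exponent in m_M), 1 block (geometric multiplicity). This forces block sizes [1].
λ = 5: algebraic multiplicity 2 (exponent in χ_M), largest block size 2 (exponent in m_M), 1 block (geometric multiplicity). This forces block sizes [2].

Jordan blocks: (-2, 2), (0, 1), (5, 2)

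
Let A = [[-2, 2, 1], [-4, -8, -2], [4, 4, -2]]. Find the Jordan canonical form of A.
J = [[-4, 1, 0], [0, -4, 0], [0, 0, -4]]

The characteristic polynomial is det(xI - A) = (x + 4)^3, so the eigenvalues are -4 (algebraic multiplicity 3).

For λ = -4: rank(A + 4I) = 1, rank((A + 4I)^2) = 0. The eigenspace has dimension 3 - 1 = 2, so there are 2 Jordan blocks; the rank sequence gives block sizes [2, 1].

Assembling the blocks gives the Jordan form J above.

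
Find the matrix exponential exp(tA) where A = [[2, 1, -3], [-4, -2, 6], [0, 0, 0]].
A has Jordan form J = [[0, 1, 0], [0, 0, 0], [0, 0, 0]] with A = PJP^{-1}, so e^{tA} = P e^{tJ} P^{-1}.

For a Jordan block J_k(λ), e^{tJ_k(λ)} = e^{λt} · (I + tN + t^2 N^2/2! + ... + t^{k-1} N^{k-1}/(k-1)!) where N is the nilpotent superdiagonal part.

Assembling the blocks and conjugating back gives the entries of e^{tA} as shown above.

e^{tA} = [[2*t + 1, t, -3*t], [-4*t, 1 - 2*t, 6*t], [0, 0, 1]]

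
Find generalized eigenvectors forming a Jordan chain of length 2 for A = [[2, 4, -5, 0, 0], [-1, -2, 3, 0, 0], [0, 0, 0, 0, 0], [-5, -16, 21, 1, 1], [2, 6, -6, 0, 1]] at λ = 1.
We seek v_1 ∈ ker((A - I)^2) \ ker(A - I), then set v_{i+1} = (A - I) v_i.

One such chain is v_1 = [[0, 0, 0, 0, 1]]^T, v_2 = [[0, 0, 0, 1, 0]]^T. Check: (A - I) v_2 = [[0, 0, 0, 0, 0]]^T = 0.

v_1 = [[0, 0, 0, 0, 1]]^T, v_2 = [[0, 0, 0, 1, 0]]^T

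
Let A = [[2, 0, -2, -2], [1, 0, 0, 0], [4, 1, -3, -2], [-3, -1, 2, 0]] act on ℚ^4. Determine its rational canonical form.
R = [[0, 0, 0, -2], [1, 0, 0, -2], [0, 1, 0, 0], [0, 0, 1, -1]]

The invariant factors of A (the non-unit diagonal entries of the Smith normal form of xI - A over ℚ[x]) are (x + 1)(x^3 + 2), each dividing the next. The characteristic polynomial is their product, (x + 1)(x^3 + 2).

The rational canonical form is the block-diagonal matrix of companion matrices C(f_i):
R = [[0, 0, 0, -2], [1, 0, 0, -2], [0, 1, 0, 0], [0, 0, 1, -1]].

Note the characteristic polynomial does not split into linear factors over ℚ, so A has no Jordan form over ℚ; the rational canonical form exists over any field.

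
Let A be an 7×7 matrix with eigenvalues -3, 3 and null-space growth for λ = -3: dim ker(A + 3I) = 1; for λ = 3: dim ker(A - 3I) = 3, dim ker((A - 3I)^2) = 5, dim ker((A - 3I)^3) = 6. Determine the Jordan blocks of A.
λ = -3: successive nullity increments [1] count blocks of size ≥ k; block sizes are [1].
λ = 3: successive nullity increments [3, 2, 1] count blocks of size ≥ k; block sizes are [3, 2, 1].

Jordan blocks: (-3, 1), (3, 3), (3, 2), (3, 1)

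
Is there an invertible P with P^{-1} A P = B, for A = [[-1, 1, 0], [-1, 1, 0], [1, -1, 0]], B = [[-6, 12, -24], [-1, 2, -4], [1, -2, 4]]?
Two matrices over a field are similar if and only if they have the same invariant factors.

Both A and B have characteristic polynomial x^3 and minimal polynomial x^2. Computing further, both have invariant factors x, x^2. Hence A and B are similar.

Yes.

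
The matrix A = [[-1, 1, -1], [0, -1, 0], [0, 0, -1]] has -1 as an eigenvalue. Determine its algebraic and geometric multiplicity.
The characteristic polynomial is (x + 1)^3, so the factor x + 1 appears with exponent 3: the algebraic multiplicity is 3.

rank(A + I) = 1, so the eigenspace has dimension 3 - 1 = 2: the geometric multiplicity is 2.

Since 2 < 3, A is not diagonalizable.

algebraic multiplicity 3, geometric multiplicity 2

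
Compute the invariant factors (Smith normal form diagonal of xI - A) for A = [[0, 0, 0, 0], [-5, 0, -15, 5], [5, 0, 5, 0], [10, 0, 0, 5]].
The Jordan structure of A has elementary divisors x, x, (x - 5), (x - 5). Arranging the block sizes at each eigenvalue in decreasing order and taking row products gives the invariant factors.

Invariant factors (smallest first, each dividing the next): x(x - 5), x(x - 5).

Check: the last factor x(x - 5) is the minimal polynomial, and the product x^2(x - 5)^2 is the characteristic polynomial.

x(x - 5), x(x - 5)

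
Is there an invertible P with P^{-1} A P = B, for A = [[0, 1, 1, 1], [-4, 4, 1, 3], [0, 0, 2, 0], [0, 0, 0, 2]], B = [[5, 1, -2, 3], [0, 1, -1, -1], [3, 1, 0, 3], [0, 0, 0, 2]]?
Yes.

Two matrices over a field are similar if and only if they have the same invariant factors.

Both A and B have characteristic polynomial (x - 2)^4 and minimal polynomial (x - 2)^3. Computing further, both have invariant factors x - 2, (x - 2)^3. Hence A and B are similar.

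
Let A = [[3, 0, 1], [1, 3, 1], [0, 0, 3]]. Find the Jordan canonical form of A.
The characteristic polynomial is det(xI - A) = (x - 3)^3, so the eigenvalues are 3 (algebraic multiplicity 3).

For λ = 3: rank(A - 3I) = 2, rank((A - 3I)^2) = 1, rank((A - 3I)^3) = 0. The eigenspace has dimension 3 - 2 = 1, so there is 1 Jordan block; the rank sequence gives block sizes [3].

Assembling the blocks gives the Jordan form J above.

J = [[3, 1, 0], [0, 3, 1], [0, 0, 3]]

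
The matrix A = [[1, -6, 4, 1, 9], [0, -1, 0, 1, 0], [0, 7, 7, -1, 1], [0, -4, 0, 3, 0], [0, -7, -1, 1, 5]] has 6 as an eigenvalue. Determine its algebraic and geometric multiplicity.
algebraic multiplicity 2, geometric multiplicity 1

The characteristic polynomial is (x - 6)^2(x - 1)^3, so the factor x - 6 appears with exponent 2: the algebraic multiplicity is 2.

rank(A - 6I) = 4, so the eigenspace has dimension 5 - 4 = 1: the geometric multiplicity is 1.

Since 1 < 2, A is not diagonalizable.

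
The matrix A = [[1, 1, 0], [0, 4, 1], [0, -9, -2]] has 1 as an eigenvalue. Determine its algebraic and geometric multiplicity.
The characteristic polynomial is (x - 1)^3, so the factor x - 1 appears with exponent 3: the algebraic multiplicity is 3.

rank(A - I) = 2, so the eigenspace has dimension 3 - 2 = 1: the geometric multiplicity is 1.

Since 1 < 3, A is not diagonalizable.

algebraic multiplicity 3, geometric multiplicity 1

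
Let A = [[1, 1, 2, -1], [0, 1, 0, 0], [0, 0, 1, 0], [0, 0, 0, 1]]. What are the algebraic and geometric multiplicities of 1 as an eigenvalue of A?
The characteristic polynomial is (x - 1)^4, so the factor x - 1 appears with exponent 4: the algebraic multiplicity is 4.

rank(A - I) = 1, so the eigenspace has dimension 4 - 1 = 3: the geometric multiplicity is 3.

Since 3 < 4, A is not diagonalizable.

algebraic multiplicity 4, geometric multiplicity 3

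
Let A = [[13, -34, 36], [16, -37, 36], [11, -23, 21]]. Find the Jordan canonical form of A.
J = [[-3, 1, 0], [0, -3, 0], [0, 0, 3]]

The characteristic polynomial is det(xI - A) = (x - 3)(x + 3)^2, so the eigenvalues are -3 (algebraic multiplicity 2), 3 (algebraic multiplicity 1).

For λ = -3: rank(A + 3I) = 2, rank((A + 3I)^2) = 1. The eigenspace has dimension 3 - 2 = 1, so there is 1 Jordan block; the rank sequence gives block sizes [2].

For λ = 3: algebraic multiplicity 1 gives one 1×1 block.

Assembling the blocks gives the Jordan form J above.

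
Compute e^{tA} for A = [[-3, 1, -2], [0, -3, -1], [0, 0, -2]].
A has Jordan form J = [[-3, 1, 0], [0, -3, 0], [0, 0, -2]] with A = PJP^{-1}, so e^{tA} = P e^{tJ} P^{-1}.

For a Jordan block J_k(λ), e^{tJ_k(λ)} = e^{λt} · (I + tN + t^2 N^2/2! + ... + t^{k-1} N^{k-1}/(k-1)!) where N is the nilpotent superdiagonal part.

Assembling the blocks and conjugating back gives the entries of e^{tA} as shown above.

e^{tA} = [[e^{-3*t}, t*e^{-3*t}, (t - 3*e^{t} + 3)*e^{-3*t}], [0, e^{-3*t}, (1 - e^{t})*e^{-3*t}], [0, 0, e^{-2*t}]]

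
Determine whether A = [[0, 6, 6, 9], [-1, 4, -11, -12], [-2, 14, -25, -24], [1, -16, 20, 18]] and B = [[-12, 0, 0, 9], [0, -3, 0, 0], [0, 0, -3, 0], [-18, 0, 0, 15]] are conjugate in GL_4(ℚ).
Both have characteristic polynomial (x - 6)(x + 3)^3, but the minimal polynomial of A is (x - 6)(x + 3)^2 while the minimal polynomial of B is (x - 6)(x + 3). The minimal polynomial is a similarity invariant, so A and B are not similar.

No.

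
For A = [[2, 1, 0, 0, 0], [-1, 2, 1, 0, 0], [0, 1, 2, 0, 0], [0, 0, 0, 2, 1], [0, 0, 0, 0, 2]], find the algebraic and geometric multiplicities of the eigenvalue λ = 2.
algebraic multiplicity 5, geometric multiplicity 2

The characteristic polynomial is (x - 2)^5, so the factor x - 2 appears with exponent 5: the algebraic multiplicity is 5.

rank(A - 2I) = 3, so the eigenspace has dimension 5 - 3 = 2: the geometric multiplicity is 2.

Since 2 < 5, A is not diagonalizable.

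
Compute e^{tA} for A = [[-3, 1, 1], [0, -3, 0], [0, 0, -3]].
A has Jordan form J = [[-3, 1, 0], [0, -3, 0], [0, 0, -3]] with A = PJP^{-1}, so e^{tA} = P e^{tJ} P^{-1}.

For a Jordan block J_k(λ), e^{tJ_k(λ)} = e^{λt} · (I + tN + t^2 N^2/2! + ... + t^{k-1} N^{k-1}/(k-1)!) where N is the nilpotent superdiagonal part.

Assembling the blocks and conjugating back gives the entries of e^{tA} as shown above.

e^{tA} = [[e^{-3*t}, t*e^{-3*t}, t*e^{-3*t}], [0, e^{-3*t}, 0], [0, 0, e^{-3*t}]]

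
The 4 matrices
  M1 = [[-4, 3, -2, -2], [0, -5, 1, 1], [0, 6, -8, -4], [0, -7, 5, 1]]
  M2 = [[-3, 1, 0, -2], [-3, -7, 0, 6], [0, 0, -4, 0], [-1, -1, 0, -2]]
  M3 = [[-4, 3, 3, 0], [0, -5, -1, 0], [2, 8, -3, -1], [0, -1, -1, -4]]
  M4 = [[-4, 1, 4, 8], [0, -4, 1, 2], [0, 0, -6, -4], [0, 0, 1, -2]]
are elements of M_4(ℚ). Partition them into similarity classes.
2 classes: {M1, M3, M4}, {M2}

Characteristic polynomials: χ_{M1} = (x + 4)^4, χ_{M2} = (x + 4)^4, χ_{M3} = (x + 4)^4, χ_{M4} = (x + 4)^4.

{M1, M3, M4}: invariant factors x + 4, (x + 4)^3.

{M2}: invariant factors x + 4, x + 4, (x + 4)^2.

Matrices are similar if and only if their invariant-factor lists agree; the partition into similarity classes is {M1, M3, M4}, {M2}.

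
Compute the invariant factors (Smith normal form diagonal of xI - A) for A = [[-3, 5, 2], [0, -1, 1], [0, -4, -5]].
(x + 3)^3

The Jordan structure of A has elementary divisors (x + 3)^3. Arranging the block sizes at each eigenvalue in decreasing order and taking row products gives the invariant factors.

Invariant factors (smallest first, each dividing the next): (x + 3)^3.

Check: the last factor (x + 3)^3 is the minimal polynomial, and the product (x + 3)^3 is the characteristic polynomial.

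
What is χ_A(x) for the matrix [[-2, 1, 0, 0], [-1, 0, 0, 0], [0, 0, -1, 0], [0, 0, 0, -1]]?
xI - A = [[x + 2, -1, 0, 0], [1, x, 0, 0], [0, 0, x + 1, 0], [0, 0, 0, x + 1]].

Expanding det(xI - A) along the first row:
det(xI - A) = + (x + 2)·det([[x, 0, 0], [0, x + 1, 0], [0, 0, x + 1]]) - (-1)·det([[1, 0, 0], [0, x + 1, 0], [0, 0, x + 1]]) + (0)·det([[1, x, 0], [0, 0, 0], [0, 0, x + 1]]) - (0)·det([[1, x, 0], [0, 0, x + 1], [0, 0, 0]]).

Evaluating gives χ_A(x) = x^4 + 4x^3 + 6x^2 + 4x + 1 = (x + 1)^4.

χ_A(x) = (x + 1)^4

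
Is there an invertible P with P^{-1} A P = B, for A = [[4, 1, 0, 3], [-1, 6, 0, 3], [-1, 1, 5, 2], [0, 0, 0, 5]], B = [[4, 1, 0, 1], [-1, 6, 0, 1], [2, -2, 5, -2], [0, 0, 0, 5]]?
No.

Both have characteristic polynomial (x - 5)^4 and minimal polynomial (x - 5)^2. But rank(A - 5I) = 2 for A while rank(B - 5I) = 1 for B, so the number of Jordan blocks at λ = 5 differs. A and B are not similar.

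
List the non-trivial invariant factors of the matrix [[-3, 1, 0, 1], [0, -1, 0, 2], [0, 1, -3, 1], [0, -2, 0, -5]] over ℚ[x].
x + 3, x + 3, (x + 3)^2

The Jordan structure of A has elementary divisors (x + 3)^2, (x + 3), (x + 3). Arranging the block sizes at each eigenvalue in decreasing order and taking row products gives the invariant factors.

Invariant factors (smallest first, each dividing the next): x + 3, x + 3, (x + 3)^2.

Check: the last factor (x + 3)^2 is the minimal polynomial, and the product (x + 3)^4 is the characteristic polynomial.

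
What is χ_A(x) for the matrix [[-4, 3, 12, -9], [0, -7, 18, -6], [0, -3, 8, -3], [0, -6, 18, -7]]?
χ_A(x) = (x + 1)^2(x + 4)^2

xI - A = [[x + 4, -3, -12, 9], [0, x + 7, -18, 6], [0, 3, x - 8, 3], [0, 6, -18, x + 7]].

Expanding det(xI - A) along the first row:
det(xI - A) = + (x + 4)·det([[x + 7, -18, 6], [3, x - 8, 3], [6, -18, x + 7]]) - (-3)·det([[0, -18, 6], [0, x - 8, 3], [0, -18, x + 7]]) + (-12)·det([[0, x + 7, 6], [0, 3, 3], [0, 6, x + 7]]) - (9)·det([[0, x + 7, -18], [0, 3, x - 8], [0, 6, -18]]).

Evaluating gives χ_A(x) = x^4 + 10x^3 + 33x^2 + 40x + 16 = (x + 1)^2(x + 4)^2.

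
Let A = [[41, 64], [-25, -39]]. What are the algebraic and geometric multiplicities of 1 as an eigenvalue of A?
algebraic multiplicity 2, geometric multiplicity 1

The characteristic polynomial is (x - 1)^2, so the factor x - 1 appears with exponent 2: the algebraic multiplicity is 2.

rank(A - I) = 1, so the eigenspace has dimension 2 - 1 = 1: the geometric multiplicity is 1.

Since 1 < 2, A is not diagonalizable.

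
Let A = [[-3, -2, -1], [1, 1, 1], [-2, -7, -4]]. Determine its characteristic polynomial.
xI - A = [[x + 3, 2, 1], [-1, x - 1, -1], [2, 7, x + 4]].

Expanding det(xI - A) along the first row:
det(xI - A) = + (x + 3)·det([[x - 1, -1], [7, x + 4]]) - (2)·det([[-1, -1], [2, x + 4]]) + (1)·det([[-1, x - 1], [2, 7]]).

Evaluating gives χ_A(x) = x^3 + 6x^2 + 12x + 8 = (x + 2)^3.

χ_A(x) = (x + 2)^3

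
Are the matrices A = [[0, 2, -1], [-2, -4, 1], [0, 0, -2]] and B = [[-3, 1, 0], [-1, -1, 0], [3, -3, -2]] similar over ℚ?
Yes.

Two matrices over a field are similar if and only if they have the same invariant factors.

Both A and B have characteristic polynomial (x + 2)^3 and minimal polynomial (x + 2)^2. Computing further, both have invariant factors x + 2, (x + 2)^2. Hence A and B are similar.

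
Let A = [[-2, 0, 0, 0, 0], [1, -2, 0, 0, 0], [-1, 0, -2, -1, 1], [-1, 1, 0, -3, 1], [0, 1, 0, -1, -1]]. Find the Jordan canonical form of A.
The characteristic polynomial is det(xI - A) = (x + 2)^5, so the eigenvalues are -2 (algebraic multiplicity 5).

For λ = -2: rank(A + 2I) = 3, rank((A + 2I)^2) = 1, rank((A + 2I)^3) = 0. The eigenspace has dimension 5 - 3 = 2, so there are 2 Jordan blocks; the rank sequence gives block sizes [3, 2].

Assembling the blocks gives the Jordan form J above.

J = [[-2, 1, 0, 0, 0], [0, -2, 1, 0, 0], [0, 0, -2, 0, 0], [0, 0, 0, -2, 1], [0, 0, 0, 0, -2]]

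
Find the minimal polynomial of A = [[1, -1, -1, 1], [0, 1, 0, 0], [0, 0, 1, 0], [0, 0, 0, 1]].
m_A(x) = (x - 1)^2

The characteristic polynomial factors as (x - 1)^4. The minimal polynomial is ∏(x - λ)^{k_λ} where k_λ is the size of the largest Jordan block at λ.

For λ = 1: rank(A - I) = 1, and the largest Jordan block has size 2 (the smallest k with rank((A - I)^k) = rank((A - I)^(k+1))).

So m_A(x) = (x - 1)^2.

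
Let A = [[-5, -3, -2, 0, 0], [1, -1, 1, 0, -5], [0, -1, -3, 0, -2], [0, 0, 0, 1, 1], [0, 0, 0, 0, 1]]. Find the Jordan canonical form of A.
J = [[-3, 1, 0, 0, 0], [0, -3, 1, 0, 0], [0, 0, -3, 0, 0], [0, 0, 0, 1, 1], [0, 0, 0, 0, 1]]

The characteristic polynomial is det(xI - A) = (x - 1)^2(x + 3)^3, so the eigenvalues are -3 (algebraic multiplicity 3), 1 (algebraic multiplicity 2).

For λ = -3: rank(A + 3I) = 4, rank((A + 3I)^2) = 3, rank((A + 3I)^3) = 2. The eigenspace has dimension 5 - 4 = 1, so there is 1 Jordan block; the rank sequence gives block sizes [3].

For λ = 1: rank(A - I) = 4, rank((A - I)^2) = 3. The eigenspace has dimension 5 - 4 = 1, so there is 1 Jordan block; the rank sequence gives block sizes [2].

Assembling the blocks gives the Jordan form J above.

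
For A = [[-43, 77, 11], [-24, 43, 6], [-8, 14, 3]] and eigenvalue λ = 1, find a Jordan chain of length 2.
We seek v_1 ∈ ker((A - I)^2) \ ker(A - I), then set v_{i+1} = (A - I) v_i.

One such chain is v_1 = [[26, 14, 5]]^T, v_2 = [[-11, -6, -2]]^T. Check: (A - I) v_2 = [[0, 0, 0]]^T = 0.

v_1 = [[26, 14, 5]]^T, v_2 = [[-11, -6, -2]]^T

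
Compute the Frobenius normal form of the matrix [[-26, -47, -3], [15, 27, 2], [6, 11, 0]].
R = [[0, 0, -1], [1, 0, 1], [0, 1, 1]]

The invariant factors of A (the non-unit diagonal entries of the Smith normal form of xI - A over ℚ[x]) are (x - 1)^2(x + 1), each dividing the next. The characteristic polynomial is their product, (x - 1)^2(x + 1).

The rational canonical form is the block-diagonal matrix of companion matrices C(f_i):
R = [[0, 0, -1], [1, 0, 1], [0, 1, 1]].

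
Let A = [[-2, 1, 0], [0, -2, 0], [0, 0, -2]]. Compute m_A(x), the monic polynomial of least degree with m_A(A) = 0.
The characteristic polynomial factors as (x + 2)^3. The minimal polynomial is ∏(x - λ)^{k_λ} where k_λ is the size of the largest Jordan block at λ.

For λ = -2: rank(A + 2I) = 1, and the largest Jordan block has size 2 (the smallest k with rank((A + 2I)^k) = rank((A + 2I)^(k+1))).

So m_A(x) = (x + 2)^2.

m_A(x) = (x + 2)^2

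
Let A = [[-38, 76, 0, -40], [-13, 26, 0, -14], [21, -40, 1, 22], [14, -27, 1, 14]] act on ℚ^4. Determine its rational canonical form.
R = [[0, 0, 0, -12], [1, 0, 0, -14], [0, 1, 0, 6], [0, 0, 1, 3]]

The invariant factors of A (the non-unit diagonal entries of the Smith normal form of xI - A over ℚ[x]) are (x - 3)(x + 2)(x^2 - 2x - 2), each dividing the next. The characteristic polynomial is their product, (x - 3)(x + 2)(x^2 - 2x - 2).

The rational canonical form is the block-diagonal matrix of companion matrices C(f_i):
R = [[0, 0, 0, -12], [1, 0, 0, -14], [0, 1, 0, 6], [0, 0, 1, 3]].

Note the characteristic polynomial does not split into linear factors over ℚ, so A has no Jordan form over ℚ; the rational canonical form exists over any field.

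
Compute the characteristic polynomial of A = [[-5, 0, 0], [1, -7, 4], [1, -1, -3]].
χ_A(x) = (x + 5)^3

xI - A = [[x + 5, 0, 0], [-1, x + 7, -4], [-1, 1, x + 3]].

Expanding det(xI - A) along the first row:
det(xI - A) = + (x + 5)·det([[x + 7, -4], [1, x + 3]]) - (0)·det([[-1, -4], [-1, x + 3]]) + (0)·det([[-1, x + 7], [-1, 1]]).

Evaluating gives χ_A(x) = x^3 + 15x^2 + 75x + 125 = (x + 5)^3.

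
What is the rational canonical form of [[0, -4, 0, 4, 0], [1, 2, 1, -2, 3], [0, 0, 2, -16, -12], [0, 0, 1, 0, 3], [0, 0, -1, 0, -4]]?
The invariant factors of A (the non-unit diagonal entries of the Smith normal form of xI - A over ℚ[x]) are x^2 - 2x + 4, (x + 4)(x^2 - 2x + 4), each dividing the next. The characteristic polynomial is their product, (x + 4)(x^2 - 2x + 4)^2.

The rational canonical form is the block-diagonal matrix of companion matrices C(f_i):
R = [[0, -4, 0, 0, 0], [1, 2, 0, 0, 0], [0, 0, 0, 0, -16], [0, 0, 1, 0, 4], [0, 0, 0, 1, -2]].

Note the characteristic polynomial does not split into linear factors over ℚ, so A has no Jordan form over ℚ; the rational canonical form exists over any field.

R = [[0, -4, 0, 0, 0], [1, 2, 0, 0, 0], [0, 0, 0, 0, -16], [0, 0, 1, 0, 4], [0, 0, 0, 1, -2]]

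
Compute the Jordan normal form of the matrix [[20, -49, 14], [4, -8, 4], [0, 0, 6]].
The characteristic polynomial is det(xI - A) = (x - 6)^3, so the eigenvalues are 6 (algebraic multiplicity 3).

For λ = 6: rank(A - 6I) = 1, rank((A - 6I)^2) = 0. The eigenspace has dimension 3 - 1 = 2, so there are 2 Jordan blocks; the rank sequence gives block sizes [2, 1].

Assembling the blocks gives the Jordan form J above.

J = [[6, 1, 0], [0, 6, 0], [0, 0, 6]]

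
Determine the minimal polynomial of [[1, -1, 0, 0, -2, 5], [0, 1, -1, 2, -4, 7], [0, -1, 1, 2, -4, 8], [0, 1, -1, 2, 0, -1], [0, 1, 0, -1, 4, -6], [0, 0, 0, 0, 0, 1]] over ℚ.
m_A(x) = (x - 2)^2(x - 1)^2

The characteristic polynomial factors as (x - 2)^4(x - 1)^2. The minimal polynomial is ∏(x - λ)^{k_λ} where k_λ is the size of the largest Jordan block at λ.

For λ = 1: rank(A - I) = 5, and the largest Jordan block has size 2 (the smallest k with rank((A - I)^k) = rank((A - I)^(k+1))).
For λ = 2: rank(A - 2I) = 4, and the largest Jordan block has size 2 (the smallest k with rank((A - 2I)^k) = rank((A - 2I)^(k+1))).

So m_A(x) = (x - 2)^2(x - 1)^2.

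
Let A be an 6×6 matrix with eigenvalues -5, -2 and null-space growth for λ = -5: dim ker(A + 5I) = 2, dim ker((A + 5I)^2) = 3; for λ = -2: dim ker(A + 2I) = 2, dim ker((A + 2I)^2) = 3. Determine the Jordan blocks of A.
λ = -5: successive nullity increments [2, 1] count blocks of size ≥ k; block sizes are [2, 1].
λ = -2: successive nullity increments [2, 1] count blocks of size ≥ k; block sizes are [2, 1].

Jordan blocks: (-5, 2), (-5, 1), (-2, 2), (-2, 1)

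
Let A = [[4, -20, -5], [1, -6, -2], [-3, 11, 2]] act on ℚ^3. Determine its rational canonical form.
R = [[0, 0, -5], [1, 0, 1], [0, 1, 0]]

The invariant factors of A (the non-unit diagonal entries of the Smith normal form of xI - A over ℚ[x]) are x^3 - x + 5, each dividing the next. The characteristic polynomial is their product, x^3 - x + 5.

The rational canonical form is the block-diagonal matrix of companion matrices C(f_i):
R = [[0, 0, -5], [1, 0, 1], [0, 1, 0]].

Note the characteristic polynomial does not split into linear factors over ℚ, so A has no Jordan form over ℚ; the rational canonical form exists over any field.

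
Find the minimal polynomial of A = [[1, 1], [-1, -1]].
m_A(x) = x^2

The characteristic polynomial factors as x^2. The minimal polynomial is ∏(x - λ)^{k_λ} where k_λ is the size of the largest Jordan block at λ.

For λ = 0: rank(A) = 1, and the largest Jordan block has size 2 (the smallest k with rank(A^k) = rank(A^(k+1))).

So m_A(x) = x^2.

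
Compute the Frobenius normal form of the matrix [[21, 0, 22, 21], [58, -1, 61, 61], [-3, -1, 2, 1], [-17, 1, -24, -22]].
R = [[0, 0, 0, -81], [1, 0, 0, 0], [0, 1, 0, 18], [0, 0, 1, 0]]

The invariant factors of A (the non-unit diagonal entries of the Smith normal form of xI - A over ℚ[x]) are (x - 3)^2(x + 3)^2, each dividing the next. The characteristic polynomial is their product, (x - 3)^2(x + 3)^2.

The rational canonical form is the block-diagonal matrix of companion matrices C(f_i):
R = [[0, 0, 0, -81], [1, 0, 0, 0], [0, 1, 0, 18], [0, 0, 1, 0]].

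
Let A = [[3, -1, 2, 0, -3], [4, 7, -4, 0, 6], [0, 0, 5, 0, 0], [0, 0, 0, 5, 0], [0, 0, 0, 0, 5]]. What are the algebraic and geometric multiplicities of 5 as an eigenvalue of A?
The characteristic polynomial is (x - 5)^5, so the factor x - 5 appears with exponent 5: the algebraic multiplicity is 5.

rank(A - 5I) = 1, so the eigenspace has dimension 5 - 1 = 4: the geometric multiplicity is 4.

Since 4 < 5, A is not diagonalizable.

algebraic multiplicity 5, geometric multiplicity 4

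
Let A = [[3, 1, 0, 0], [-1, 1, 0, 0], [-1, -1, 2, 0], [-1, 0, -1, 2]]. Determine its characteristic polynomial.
χ_A(x) = (x - 2)^4

xI - A = [[x - 3, -1, 0, 0], [1, x - 1, 0, 0], [1, 1, x - 2, 0], [1, 0, 1, x - 2]].

Expanding det(xI - A) along the first row:
det(xI - A) = + (x - 3)·det([[x - 1, 0, 0], [1, x - 2, 0], [0, 1, x - 2]]) - (-1)·det([[1, 0, 0], [1, x - 2, 0], [1, 1, x - 2]]) + (0)·det([[1, x - 1, 0], [1, 1, 0], [1, 0, x - 2]]) - (0)·det([[1, x - 1, 0], [1, 1, x - 2], [1, 0, 1]]).

Evaluating gives χ_A(x) = x^4 - 8x^3 + 24x^2 - 32x + 16 = (x - 2)^4.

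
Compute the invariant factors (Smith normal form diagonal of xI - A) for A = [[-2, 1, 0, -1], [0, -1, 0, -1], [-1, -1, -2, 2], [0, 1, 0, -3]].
The Jordan structure of A has elementary divisors (x + 2)^2, (x + 2)^2. Arranging the block sizes at each eigenvalue in decreasing order and taking row products gives the invariant factors.

Invariant factors (smallest first, each dividing the next): (x + 2)^2, (x + 2)^2.

Check: the last factor (x + 2)^2 is the minimal polynomial, and the product (x + 2)^4 is the characteristic polynomial.

(x + 2)^2, (x + 2)^2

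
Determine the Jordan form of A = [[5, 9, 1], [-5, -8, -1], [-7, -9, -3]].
The characteristic polynomial is det(xI - A) = (x + 2)^3, so the eigenvalues are -2 (algebraic multiplicity 3).

For λ = -2: rank(A + 2I) = 2, rank((A + 2I)^2) = 1, rank((A + 2I)^3) = 0. The eigenspace has dimension 3 - 2 = 1, so there is 1 Jordan block; the rank sequence gives block sizes [3].

Assembling the blocks gives the Jordan form J above.

J = [[-2, 1, 0], [0, -2, 1], [0, 0, -2]]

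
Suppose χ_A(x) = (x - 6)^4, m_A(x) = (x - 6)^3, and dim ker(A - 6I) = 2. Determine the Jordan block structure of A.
Jordan blocks: (6, 3), (6, 1)

λ = 6: algebraic multiplicity 4 (exponent in χ_A), largest block size 3 (exponent in m_A), 2 blocks (geometric multiplicity). These force block sizes [3, 1].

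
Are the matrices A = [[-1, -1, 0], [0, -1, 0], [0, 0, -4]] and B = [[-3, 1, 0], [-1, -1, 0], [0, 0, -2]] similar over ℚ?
No.

χ_A(x) = (x + 1)^2(x + 4) but χ_B(x) = (x + 2)^3. The characteristic polynomial is a similarity invariant, so A and B are not similar.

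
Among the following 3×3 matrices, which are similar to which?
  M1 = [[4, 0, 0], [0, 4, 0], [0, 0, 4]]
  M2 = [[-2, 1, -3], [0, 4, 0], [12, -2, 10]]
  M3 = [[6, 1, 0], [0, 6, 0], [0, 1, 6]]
Characteristic polynomials: χ_{M1} = (x - 4)^3, χ_{M2} = (x - 4)^3, χ_{M3} = (x - 6)^3.

{M1}: invariant factors x - 4, x - 4, x - 4.

{M2}: invariant factors x - 4, (x - 4)^2.

{M3}: invariant factors x - 6, (x - 6)^2.

Matrices are similar if and only if their invariant-factor lists agree; the partition into similarity classes is {M1}, {M2}, {M3}.

3 classes: {M1}, {M2}, {M3}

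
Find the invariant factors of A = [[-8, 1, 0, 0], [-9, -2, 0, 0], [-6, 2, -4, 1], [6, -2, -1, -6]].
The Jordan structure of A has elementary divisors (x + 5)^2, (x + 5)^2. Arranging the block sizes at each eigenvalue in decreasing order and taking row products gives the invariant factors.

Invariant factors (smallest first, each dividing the next): (x + 5)^2, (x + 5)^2.

Check: the last factor (x + 5)^2 is the minimal polynomial, and the product (x + 5)^4 is the characteristic polynomial.

(x + 5)^2, (x + 5)^2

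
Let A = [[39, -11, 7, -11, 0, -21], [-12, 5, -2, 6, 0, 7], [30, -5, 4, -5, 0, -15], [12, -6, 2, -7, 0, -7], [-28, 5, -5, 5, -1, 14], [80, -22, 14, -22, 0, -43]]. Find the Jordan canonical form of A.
J = [[-3, 0, 0, 0, 0, 0], [0, -1, 1, 0, 0, 0], [0, 0, -1, 0, 0, 0], [0, 0, 0, -1, 0, 0], [0, 0, 0, 0, -1, 0], [0, 0, 0, 0, 0, 4]]

The characteristic polynomial is det(xI - A) = (x - 4)(x + 1)^4(x + 3), so the eigenvalues are -3 (algebraic multiplicity 1), -1 (algebraic multiplicity 4), 4 (algebraic multiplicity 1).

For λ = -3: algebraic multiplicity 1 gives one 1×1 block.

For λ = -1: rank(A + I) = 3, rank((A + I)^2) = 2. The eigenspace has dimension 6 - 3 = 3, so there are 3 Jordan blocks; the rank sequence gives block sizes [2, 1, 1].

For λ = 4: algebraic multiplicity 1 gives one 1×1 block.

Assembling the blocks gives the Jordan form J above.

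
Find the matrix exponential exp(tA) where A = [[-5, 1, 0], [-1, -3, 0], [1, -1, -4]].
A has Jordan form J = [[-4, 1, 0], [0, -4, 0], [0, 0, -4]] with A = PJP^{-1}, so e^{tA} = P e^{tJ} P^{-1}.

For a Jordan block J_k(λ), e^{tJ_k(λ)} = e^{λt} · (I + tN + t^2 N^2/2! + ... + t^{k-1} N^{k-1}/(k-1)!) where N is the nilpotent superdiagonal part.

Assembling the blocks and conjugating back gives the entries of e^{tA} as shown above.

e^{tA} = [[(1 - t)*e^{-4*t}, t*e^{-4*t}, 0], [-t*e^{-4*t}, (t + 1)*e^{-4*t}, 0], [t*e^{-4*t}, -t*e^{-4*t}, e^{-4*t}]]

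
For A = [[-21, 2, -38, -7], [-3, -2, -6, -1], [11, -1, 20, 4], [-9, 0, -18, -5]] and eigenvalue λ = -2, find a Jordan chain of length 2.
We seek v_1 ∈ ker((A + 2I)^2) \ ker(A + 2I), then set v_{i+1} = (A + 2I) v_i.

One such chain is v_1 = [[0, 1, 0, 0]]^T, v_2 = [[2, 0, -1, 0]]^T. Check: (A + 2I) v_2 = [[0, 0, 0, 0]]^T = 0.

v_1 = [[0, 1, 0, 0]]^T, v_2 = [[2, 0, -1, 0]]^T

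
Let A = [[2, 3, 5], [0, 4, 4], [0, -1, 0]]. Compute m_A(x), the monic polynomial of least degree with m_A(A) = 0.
m_A(x) = (x - 2)^3

The characteristic polynomial factors as (x - 2)^3. The minimal polynomial is ∏(x - λ)^{k_λ} where k_λ is the size of the largest Jordan block at λ.

For λ = 2: rank(A - 2I) = 2, and the largest Jordan block has size 3 (the smallest k with rank((A - 2I)^k) = rank((A - 2I)^(k+1))).

So m_A(x) = (x - 2)^3.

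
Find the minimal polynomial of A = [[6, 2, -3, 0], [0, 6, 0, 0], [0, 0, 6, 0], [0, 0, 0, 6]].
m_A(x) = (x - 6)^2

The characteristic polynomial factors as (x - 6)^4. The minimal polynomial is ∏(x - λ)^{k_λ} where k_λ is the size of the largest Jordan block at λ.

For λ = 6: rank(A - 6I) = 1, and the largest Jordan block has size 2 (the smallest k with rank((A - 6I)^k) = rank((A - 6I)^(k+1))).

So m_A(x) = (x - 6)^2.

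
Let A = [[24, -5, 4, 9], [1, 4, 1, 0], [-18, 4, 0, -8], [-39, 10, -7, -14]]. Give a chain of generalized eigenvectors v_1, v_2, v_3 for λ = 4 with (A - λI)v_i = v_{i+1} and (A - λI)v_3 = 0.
v_1 = [[0, -2, 0, -1]]^T, v_2 = [[1, 0, 0, -2]]^T, v_3 = [[2, 1, -2, -3]]^T

We seek v_1 ∈ ker((A - 4I)^3) \ ker((A - 4I)^2), then set v_{i+1} = (A - 4I) v_i.

One such chain is v_1 = [[0, -2, 0, -1]]^T, v_2 = [[1, 0, 0, -2]]^T, v_3 = [[2, 1, -2, -3]]^T. Check: (A - 4I) v_3 = [[0, 0, 0, 0]]^T = 0.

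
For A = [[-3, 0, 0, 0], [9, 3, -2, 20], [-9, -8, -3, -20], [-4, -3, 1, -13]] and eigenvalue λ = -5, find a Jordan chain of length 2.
v_1 = [[0, 2, -1, -1]]^T, v_2 = [[0, -2, 2, 1]]^T

We seek v_1 ∈ ker((A + 5I)^2) \ ker(A + 5I), then set v_{i+1} = (A + 5I) v_i.

One such chain is v_1 = [[0, 2, -1, -1]]^T, v_2 = [[0, -2, 2, 1]]^T. Check: (A + 5I) v_2 = [[0, 0, 0, 0]]^T = 0.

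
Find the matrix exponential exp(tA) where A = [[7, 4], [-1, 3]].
e^{tA} = [[(2*t + 1)*e^{5*t}, 4*t*e^{5*t}], [-t*e^{5*t}, (1 - 2*t)*e^{5*t}]]

A has Jordan form J = [[5, 1], [0, 5]] with A = PJP^{-1}, so e^{tA} = P e^{tJ} P^{-1}.

For a Jordan block J_k(λ), e^{tJ_k(λ)} = e^{λt} · (I + tN + t^2 N^2/2! + ... + t^{k-1} N^{k-1}/(k-1)!) where N is the nilpotent superdiagonal part.

Assembling the blocks and conjugating back gives the entries of e^{tA} as shown above.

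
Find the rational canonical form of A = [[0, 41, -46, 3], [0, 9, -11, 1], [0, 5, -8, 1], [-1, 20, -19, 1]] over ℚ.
R = [[0, 0, 0, -10], [1, 0, 0, 7], [0, 1, 0, 14], [0, 0, 1, 2]]

The invariant factors of A (the non-unit diagonal entries of the Smith normal form of xI - A over ℚ[x]) are (x - 5)(x + 2)(x^2 + x - 1), each dividing the next. The characteristic polynomial is their product, (x - 5)(x + 2)(x^2 + x - 1).

The rational canonical form is the block-diagonal matrix of companion matrices C(f_i):
R = [[0, 0, 0, -10], [1, 0, 0, 7], [0, 1, 0, 14], [0, 0, 1, 2]].

Note the characteristic polynomial does not split into linear factors over ℚ, so A has no Jordan form over ℚ; the rational canonical form exists over any field.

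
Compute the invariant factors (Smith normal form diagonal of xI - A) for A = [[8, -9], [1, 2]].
The Jordan structure of A has elementary divisors (x - 5)^2. Arranging the block sizes at each eigenvalue in decreasing order and taking row products gives the invariant factors.

Invariant factors (smallest first, each dividing the next): (x - 5)^2.

Check: the last factor (x - 5)^2 is the minimal polynomial, and the product (x - 5)^2 is the characteristic polynomial.

(x - 5)^2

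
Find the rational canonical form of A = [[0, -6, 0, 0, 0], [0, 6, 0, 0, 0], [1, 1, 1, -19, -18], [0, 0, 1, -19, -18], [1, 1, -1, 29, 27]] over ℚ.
The invariant factors of A (the non-unit diagonal entries of the Smith normal form of xI - A over ℚ[x]) are x - 6, x^2(x - 6)(x - 3), each dividing the next. The characteristic polynomial is their product, x^2(x - 6)^2(x - 3).

The rational canonical form is the block-diagonal matrix of companion matrices C(f_i):
R = [[6, 0, 0, 0, 0], [0, 0, 0, 0, 0], [0, 1, 0, 0, 0], [0, 0, 1, 0, -18], [0, 0, 0, 1, 9]].

R = [[6, 0, 0, 0, 0], [0, 0, 0, 0, 0], [0, 1, 0, 0, 0], [0, 0, 1, 0, -18], [0, 0, 0, 1, 9]]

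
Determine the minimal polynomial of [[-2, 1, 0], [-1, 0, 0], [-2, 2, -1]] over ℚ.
m_A(x) = (x + 1)^2

The characteristic polynomial factors as (x + 1)^3. The minimal polynomial is ∏(x - λ)^{k_λ} where k_λ is the size of the largest Jordan block at λ.

For λ = -1: rank(A + I) = 1, and the largest Jordan block has size 2 (the smallest k with rank((A + I)^k) = rank((A + I)^(k+1))).

So m_A(x) = (x + 1)^2.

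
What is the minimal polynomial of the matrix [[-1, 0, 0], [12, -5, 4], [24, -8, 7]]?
The characteristic polynomial factors as (x - 3)(x + 1)^2. The minimal polynomial is ∏(x - λ)^{k_λ} where k_λ is the size of the largest Jordan block at λ.

For λ = -1: rank(A + I) = 1, and the largest Jordan block has size 1 (the smallest k with rank((A + I)^k) = rank((A + I)^(k+1))).
For λ = 3: rank(A - 3I) = 2, and the largest Jordan block has size 1 (the smallest k with rank((A - 3I)^k) = rank((A - 3I)^(k+1))).

So m_A(x) = (x - 3)(x + 1).

m_A(x) = (x - 3)(x + 1)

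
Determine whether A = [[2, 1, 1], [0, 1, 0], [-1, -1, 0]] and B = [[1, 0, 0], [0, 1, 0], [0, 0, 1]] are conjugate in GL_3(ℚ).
No.

Both have characteristic polynomial (x - 1)^3, but the minimal polynomial of A is (x - 1)^2 while the minimal polynomial of B is x - 1. The minimal polynomial is a similarity invariant, so A and B are not similar.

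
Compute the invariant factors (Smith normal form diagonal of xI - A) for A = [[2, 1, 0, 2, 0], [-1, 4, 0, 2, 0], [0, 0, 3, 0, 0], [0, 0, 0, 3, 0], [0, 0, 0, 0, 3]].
The Jordan structure of A has elementary divisors (x - 3)^2, (x - 3), (x - 3), (x - 3). Arranging the block sizes at each eigenvalue in decreasing order and taking row products gives the invariant factors.

Invariant factors (smallest first, each dividing the next): x - 3, x - 3, x - 3, (x - 3)^2.

Check: the last factor (x - 3)^2 is the minimal polynomial, and the product (x - 3)^5 is the characteristic polynomial.

x - 3, x - 3, x - 3, (x - 3)^2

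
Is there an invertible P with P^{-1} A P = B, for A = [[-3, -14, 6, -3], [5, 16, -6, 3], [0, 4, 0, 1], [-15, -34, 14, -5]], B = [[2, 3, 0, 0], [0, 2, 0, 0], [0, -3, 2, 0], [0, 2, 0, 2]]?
Both have characteristic polynomial (x - 2)^4, but the minimal polynomial of A is (x - 2)^3 while the minimal polynomial of B is (x - 2)^2. The minimal polynomial is a similarity invariant, so A and B are not similar.

No.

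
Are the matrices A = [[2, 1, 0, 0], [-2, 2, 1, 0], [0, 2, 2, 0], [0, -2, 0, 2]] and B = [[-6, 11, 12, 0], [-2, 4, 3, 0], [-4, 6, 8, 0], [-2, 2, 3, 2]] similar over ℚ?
Yes.

Two matrices over a field are similar if and only if they have the same invariant factors.

Both A and B have characteristic polynomial (x - 2)^4 and minimal polynomial (x - 2)^3. Computing further, both have invariant factors x - 2, (x - 2)^3. Hence A and B are similar.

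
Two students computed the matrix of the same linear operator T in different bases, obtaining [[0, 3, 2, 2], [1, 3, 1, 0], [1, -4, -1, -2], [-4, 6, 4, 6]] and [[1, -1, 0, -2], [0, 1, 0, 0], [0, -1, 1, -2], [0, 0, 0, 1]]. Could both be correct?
No.

trace(A) = 8 but trace(B) = 4. The trace is a similarity invariant, so A and B are not similar.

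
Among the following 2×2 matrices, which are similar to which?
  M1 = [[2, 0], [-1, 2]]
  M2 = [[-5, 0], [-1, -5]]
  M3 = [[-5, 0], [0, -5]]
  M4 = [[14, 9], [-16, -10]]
3 classes: {M1, M4}, {M2}, {M3}

Characteristic polynomials: χ_{M1} = (x - 2)^2, χ_{M2} = (x + 5)^2, χ_{M3} = (x + 5)^2, χ_{M4} = (x - 2)^2.

{M1, M4}: invariant factors (x - 2)^2.

{M2}: invariant factors (x + 5)^2.

{M3}: invariant factors x + 5, x + 5.

Matrices are similar if and only if their invariant-factor lists agree; the partition into similarity classes is {M1, M4}, {M2}, {M3}.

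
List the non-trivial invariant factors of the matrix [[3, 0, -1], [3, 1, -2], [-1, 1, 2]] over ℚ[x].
The Jordan structure of A has elementary divisors (x - 2)^3. Arranging the block sizes at each eigenvalue in decreasing order and taking row products gives the invariant factors.

Invariant factors (smallest first, each dividing the next): (x - 2)^3.

Check: the last factor (x - 2)^3 is the minimal polynomial, and the product (x - 2)^3 is the characteristic polynomial.

(x - 2)^3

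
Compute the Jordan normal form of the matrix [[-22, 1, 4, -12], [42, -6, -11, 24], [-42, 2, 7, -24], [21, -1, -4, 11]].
J = [[-4, 1, 0, 0], [0, -4, 0, 0], [0, 0, -1, 0], [0, 0, 0, -1]]

The characteristic polynomial is det(xI - A) = (x + 1)^2(x + 4)^2, so the eigenvalues are -4 (algebraic multiplicity 2), -1 (algebraic multiplicity 2).

For λ = -4: rank(A + 4I) = 3, rank((A + 4I)^2) = 2. The eigenspace has dimension 4 - 3 = 1, so there is 1 Jordan block; the rank sequence gives block sizes [2].

For λ = -1: rank(A + I) = 2. The eigenspace has dimension 4 - 2 = 2, so there are 2 Jordan blocks; the rank sequence gives block sizes [1, 1].

Assembling the blocks gives the Jordan form J above.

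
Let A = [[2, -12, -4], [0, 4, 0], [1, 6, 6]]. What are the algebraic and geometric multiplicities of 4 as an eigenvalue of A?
The characteristic polynomial is (x - 4)^3, so the factor x - 4 appears with exponent 3: the algebraic multiplicity is 3.

rank(A - 4I) = 1, so the eigenspace has dimension 3 - 1 = 2: the geometric multiplicity is 2.

Since 2 < 3, A is not diagonalizable.

algebraic multiplicity 3, geometric multiplicity 2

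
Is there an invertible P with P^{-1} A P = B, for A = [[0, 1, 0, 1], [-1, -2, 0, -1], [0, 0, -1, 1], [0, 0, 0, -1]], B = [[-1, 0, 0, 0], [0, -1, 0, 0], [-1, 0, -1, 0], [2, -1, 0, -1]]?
Yes.

Two matrices over a field are similar if and only if they have the same invariant factors.

Both A and B have characteristic polynomial (x + 1)^4 and minimal polynomial (x + 1)^2. Computing further, both have invariant factors (x + 1)^2, (x + 1)^2. Hence A and B are similar.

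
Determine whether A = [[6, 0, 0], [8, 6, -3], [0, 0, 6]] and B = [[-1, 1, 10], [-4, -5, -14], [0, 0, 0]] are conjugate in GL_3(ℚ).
trace(A) = 18 but trace(B) = -6. The trace is a similarity invariant, so A and B are not similar.

No.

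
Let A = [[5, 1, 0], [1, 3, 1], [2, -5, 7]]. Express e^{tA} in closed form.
A has Jordan form J = [[5, 1, 0], [0, 5, 1], [0, 0, 5]] with A = PJP^{-1}, so e^{tA} = P e^{tJ} P^{-1}.

For a Jordan block J_k(λ), e^{tJ_k(λ)} = e^{λt} · (I + tN + t^2 N^2/2! + ... + t^{k-1} N^{k-1}/(k-1)!) where N is the nilpotent superdiagonal part.

Assembling the blocks and conjugating back gives the entries of e^{tA} as shown above.

e^{tA} = [[(t^2 + 2)*e^{5*t}/2, t*(1 - t)*e^{5*t}, t^2*e^{5*t}/2], [t*e^{5*t}, (1 - 2*t)*e^{5*t}, t*e^{5*t}], [t*(4 - t)*e^{5*t}/2, t*(t - 5)*e^{5*t}, (-t^2 + 4*t + 2)*e^{5*t}/2]]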